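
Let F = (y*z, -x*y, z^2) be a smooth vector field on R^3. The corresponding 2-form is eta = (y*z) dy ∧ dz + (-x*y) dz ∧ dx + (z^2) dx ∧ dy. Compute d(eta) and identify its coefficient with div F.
d(eta) = (-x + 2*z) dx ∧ dy ∧ dz; div F = -x + 2*z

For a 2-form in R^3 of the form above, applying d gives a 3-form with coefficient ∂P/∂x + ∂Q/∂y + ∂R/∂z:
  ∂P/∂x = 0
  ∂Q/∂y = -x
  ∂R/∂z = 2*z
Sum = -x + 2*z, which is exactly div F.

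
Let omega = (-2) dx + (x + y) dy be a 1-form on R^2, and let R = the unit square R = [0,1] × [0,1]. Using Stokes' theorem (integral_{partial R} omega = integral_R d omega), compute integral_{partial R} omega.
integral_(partial R) omega = 1

Stokes: integral_partial_R omega = integral_R d omega with d omega = (∂Q/∂x - ∂P/∂y) dx ∧ dy.
  ∂Q/∂x = 1
  ∂P/∂y = 0
  integrand = ∂Q/∂x - ∂P/∂y = 1.
Integrating over R: integral_0^1 integral_0^1 (1) dx dy = 1.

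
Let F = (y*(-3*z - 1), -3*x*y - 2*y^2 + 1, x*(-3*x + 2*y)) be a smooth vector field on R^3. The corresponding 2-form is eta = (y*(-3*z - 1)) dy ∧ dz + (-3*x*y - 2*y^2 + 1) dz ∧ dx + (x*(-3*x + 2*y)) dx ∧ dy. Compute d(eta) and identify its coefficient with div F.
d(eta) = (-3*x - 4*y) dx ∧ dy ∧ dz; div F = -3*x - 4*y

For a 2-form in R^3 of the form above, applying d gives a 3-form with coefficient ∂P/∂x + ∂Q/∂y + ∂R/∂z:
  ∂P/∂x = 0
  ∂Q/∂y = -3*x - 4*y
  ∂R/∂z = 0
Sum = -3*x - 4*y, which is exactly div F.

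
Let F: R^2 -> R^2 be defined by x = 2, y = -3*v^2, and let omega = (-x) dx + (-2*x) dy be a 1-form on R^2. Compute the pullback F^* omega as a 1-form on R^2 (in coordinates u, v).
F^* omega = (24*v) dv

Using F^*(f dg) = (f ∘ F) d(g ∘ F), substitute each coordinate x_i by F_i(u, v) in f_i, and replace dx_i by d F_i = (∂F_i/∂u) du + (∂F_i/∂v) dv.
  For the x component: f_1(F) = -2; d F_1 = (0) du + (0) dv
  For the y component: f_2(F) = -4; d F_2 = (0) du + (-6*v) dv
Combining and collecting du, dv coefficients:
  coeff of du: 0
  coeff of dv: 24*v
F^* omega = (24*v) dv.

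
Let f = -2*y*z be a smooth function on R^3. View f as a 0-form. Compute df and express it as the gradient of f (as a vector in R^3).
df = (0) dx + (-2*z) dy + (-2*y) dz; grad f = (0, -2*z, -2*y)

For a 0-form f, d f = (∂f/∂x) dx + (∂f/∂y) dy + (∂f/∂z) dz. The components of the vector representation are exactly the entries of grad f in Cartesian coordinates:
  ∂f/∂x = 0
  ∂f/∂y = -2*z
  ∂f/∂z = -2*y.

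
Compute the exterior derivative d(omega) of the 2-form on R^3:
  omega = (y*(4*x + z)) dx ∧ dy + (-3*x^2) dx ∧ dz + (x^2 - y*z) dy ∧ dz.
d(omega) = (2*x + y) dx ∧ dy ∧ dz

For a 2-form omega = sum_{i<j} g_{ij} dx_i ∧ dx_j, the exterior derivative is
  d(omega) = sum_{i<j} d(g_{ij}) ∧ dx_i ∧ dx_j = sum_{i<j, k} (∂g_{ij}/∂x_k) dx_k ∧ dx_i ∧ dx_j.
Expand each term, using dx_k ∧ dx_i ∧ dx_j = sgn(permutation) dx_{(a)} ∧ dx_{(b)} ∧ dx_{(c)} with (a < b < c) sorted:
  d(y*(4*x + z)) includes (∂/∂z)(y*(4*x + z)) dz = (y) dz, which multiplied by dx ∧ dy gives (y) dx ∧ dy ∧ dz
  d(x^2 - y*z) includes (∂/∂x)(x^2 - y*z) dx = (2*x) dx, which multiplied by dy ∧ dz gives (2*x) dx ∧ dy ∧ dz
Collecting like 3-forms: d(omega) = (2*x + y) dx ∧ dy ∧ dz.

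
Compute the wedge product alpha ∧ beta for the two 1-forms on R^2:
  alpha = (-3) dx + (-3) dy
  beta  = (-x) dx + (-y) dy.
alpha ∧ beta = (-3*x + 3*y) dx ∧ dy

Distribute the wedge, using dx_i ∧ dx_j = -dx_j ∧ dx_i and dx_i ∧ dx_i = 0. For each pair (i, j) with i < j, the coefficient of dx_i ∧ dx_j in alpha ∧ beta is (alpha_i * beta_j - alpha_j * beta_i). Collecting: alpha ∧ beta = (-3*x + 3*y) dx ∧ dy.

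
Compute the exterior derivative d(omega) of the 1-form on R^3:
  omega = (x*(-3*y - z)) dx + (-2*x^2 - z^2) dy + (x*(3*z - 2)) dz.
d(omega) = (-x) dx ∧ dy + (x + 3*z - 2) dx ∧ dz + (2*z) dy ∧ dz

For a 1-form omega = sum_i f_i dx_i, the exterior derivative is
  d(omega) = sum_{i < j} (∂f_j/∂x_i - ∂f_i/∂x_j) dx_i ∧ dx_j.
  coefficient of dx ∧ dy: ∂f_2/∂x - ∂f_1/∂y = ∂(-2*x^2 - z^2)/∂x - ∂(x*(-3*y - z))/∂y = -x
  coefficient of dx ∧ dz: ∂f_3/∂x - ∂f_1/∂z = ∂(x*(3*z - 2))/∂x - ∂(x*(-3*y - z))/∂z = x + 3*z - 2
  coefficient of dy ∧ dz: ∂f_3/∂y - ∂f_2/∂z = ∂(x*(3*z - 2))/∂y - ∂(-2*x^2 - z^2)/∂z = 2*z
Assembling: d(omega) = (-x) dx ∧ dy + (x + 3*z - 2) dx ∧ dz + (2*z) dy ∧ dz.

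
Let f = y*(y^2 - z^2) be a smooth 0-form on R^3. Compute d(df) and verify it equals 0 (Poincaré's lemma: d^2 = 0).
d(df) = 0

Step 1: df = sum_i (∂f/∂x_i) dx_i = (0) dx + (3*y^2 - z^2) dy + (-2*y*z) dz.
Step 2: Apply d again. Using the 1-form formula, the coefficient of dx ∧ dy in d(df) is ∂^2 f/∂x ∂y - ∂^2 f/∂y ∂x = (0) - (0) = 0 (equality of mixed partials for smooth f).
Similarly for dx ∧ dz and dy ∧ dz — all coefficients vanish. So d(df) = 0.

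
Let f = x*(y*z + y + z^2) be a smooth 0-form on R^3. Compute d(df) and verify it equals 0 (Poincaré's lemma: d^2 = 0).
d(df) = 0

Step 1: df = sum_i (∂f/∂x_i) dx_i = (y*z + y + z^2) dx + (x*(z + 1)) dy + (x*(y + 2*z)) dz.
Step 2: Apply d again. Using the 1-form formula, the coefficient of dx ∧ dy in d(df) is ∂^2 f/∂x ∂y - ∂^2 f/∂y ∂x = (z + 1) - (z + 1) = 0 (equality of mixed partials for smooth f).
Similarly for dx ∧ dz and dy ∧ dz — all coefficients vanish. So d(df) = 0.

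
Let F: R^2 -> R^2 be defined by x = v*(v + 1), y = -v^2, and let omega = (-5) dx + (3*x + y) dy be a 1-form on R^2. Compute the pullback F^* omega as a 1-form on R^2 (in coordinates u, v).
F^* omega = (-4*v^3 - 6*v^2 - 10*v - 5) dv

Using F^*(f dg) = (f ∘ F) d(g ∘ F), substitute each coordinate x_i by F_i(u, v) in f_i, and replace dx_i by d F_i = (∂F_i/∂u) du + (∂F_i/∂v) dv.
  For the x component: f_1(F) = -5; d F_1 = (0) du + (2*v + 1) dv
  For the y component: f_2(F) = v*(2*v + 3); d F_2 = (0) du + (-2*v) dv
Combining and collecting du, dv coefficients:
  coeff of du: 0
  coeff of dv: -4*v^3 - 6*v^2 - 10*v - 5
F^* omega = (-4*v^3 - 6*v^2 - 10*v - 5) dv.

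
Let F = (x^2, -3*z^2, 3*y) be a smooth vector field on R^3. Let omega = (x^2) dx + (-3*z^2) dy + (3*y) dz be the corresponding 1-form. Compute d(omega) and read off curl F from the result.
d(omega) = (6*z + 3) dy ∧ dz + (0) dz ∧ dx + (0) dx ∧ dy; curl F = (6*z + 3, 0, 0)

d omega = sum_{i<j} (∂f_j/∂x_i - ∂f_i/∂x_j) dx_i ∧ dx_j. Under the identification (dy ∧ dz, dz ∧ dx, dx ∧ dy) ↔ (e_x, e_y, e_z), the coefficients are exactly the components of curl F. Compute:
  ∂R/∂y - ∂Q/∂z = (3) - (-6*z) = 6*z + 3
  ∂P/∂z - ∂R/∂x = (0) - (0) = 0
  ∂Q/∂x - ∂P/∂y = (0) - (0) = 0.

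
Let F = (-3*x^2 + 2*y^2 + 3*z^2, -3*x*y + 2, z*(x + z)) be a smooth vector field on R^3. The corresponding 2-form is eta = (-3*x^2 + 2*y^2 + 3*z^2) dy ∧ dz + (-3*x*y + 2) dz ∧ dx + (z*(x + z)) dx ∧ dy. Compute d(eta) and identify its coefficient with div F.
d(eta) = (-8*x + 2*z) dx ∧ dy ∧ dz; div F = -8*x + 2*z

For a 2-form in R^3 of the form above, applying d gives a 3-form with coefficient ∂P/∂x + ∂Q/∂y + ∂R/∂z:
  ∂P/∂x = -6*x
  ∂Q/∂y = -3*x
  ∂R/∂z = x + 2*z
Sum = -8*x + 2*z, which is exactly div F.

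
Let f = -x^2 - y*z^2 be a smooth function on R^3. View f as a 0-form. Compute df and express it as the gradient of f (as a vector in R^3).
df = (-2*x) dx + (-z^2) dy + (-2*y*z) dz; grad f = (-2*x, -z^2, -2*y*z)

For a 0-form f, d f = (∂f/∂x) dx + (∂f/∂y) dy + (∂f/∂z) dz. The components of the vector representation are exactly the entries of grad f in Cartesian coordinates:
  ∂f/∂x = -2*x
  ∂f/∂y = -z^2
  ∂f/∂z = -2*y*z.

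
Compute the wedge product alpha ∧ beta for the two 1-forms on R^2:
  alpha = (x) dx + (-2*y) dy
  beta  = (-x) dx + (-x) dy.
alpha ∧ beta = (-x*(x + 2*y)) dx ∧ dy

Distribute the wedge, using dx_i ∧ dx_j = -dx_j ∧ dx_i and dx_i ∧ dx_i = 0. For each pair (i, j) with i < j, the coefficient of dx_i ∧ dx_j in alpha ∧ beta is (alpha_i * beta_j - alpha_j * beta_i). Collecting: alpha ∧ beta = (-x*(x + 2*y)) dx ∧ dy.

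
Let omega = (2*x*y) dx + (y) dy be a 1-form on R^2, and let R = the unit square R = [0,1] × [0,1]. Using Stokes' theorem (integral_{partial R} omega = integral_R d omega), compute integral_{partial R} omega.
integral_(partial R) omega = -1

Stokes: integral_partial_R omega = integral_R d omega with d omega = (∂Q/∂x - ∂P/∂y) dx ∧ dy.
  ∂Q/∂x = 0
  ∂P/∂y = 2*x
  integrand = ∂Q/∂x - ∂P/∂y = -2*x.
Integrating over R: integral_0^1 integral_0^1 (-2*x) dx dy = -1.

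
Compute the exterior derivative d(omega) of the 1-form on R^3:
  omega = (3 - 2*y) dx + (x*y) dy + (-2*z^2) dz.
d(omega) = (y + 2) dx ∧ dy

For a 1-form omega = sum_i f_i dx_i, the exterior derivative is
  d(omega) = sum_{i < j} (∂f_j/∂x_i - ∂f_i/∂x_j) dx_i ∧ dx_j.
  coefficient of dx ∧ dy: ∂f_2/∂x - ∂f_1/∂y = ∂(x*y)/∂x - ∂(3 - 2*y)/∂y = y + 2
Assembling: d(omega) = (y + 2) dx ∧ dy.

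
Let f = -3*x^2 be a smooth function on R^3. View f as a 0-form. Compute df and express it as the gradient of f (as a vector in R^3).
df = (-6*x) dx + (0) dy + (0) dz; grad f = (-6*x, 0, 0)

For a 0-form f, d f = (∂f/∂x) dx + (∂f/∂y) dy + (∂f/∂z) dz. The components of the vector representation are exactly the entries of grad f in Cartesian coordinates:
  ∂f/∂x = -6*x
  ∂f/∂y = 0
  ∂f/∂z = 0.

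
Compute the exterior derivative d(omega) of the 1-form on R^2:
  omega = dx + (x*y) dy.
d(omega) = (y) dx ∧ dy

For a 1-form omega = sum_i f_i dx_i, the exterior derivative is
  d(omega) = sum_{i < j} (∂f_j/∂x_i - ∂f_i/∂x_j) dx_i ∧ dx_j.
  coefficient of dx ∧ dy: ∂f_2/∂x - ∂f_1/∂y = ∂(x*y)/∂x - ∂(1)/∂y = y
Assembling: d(omega) = (y) dx ∧ dy.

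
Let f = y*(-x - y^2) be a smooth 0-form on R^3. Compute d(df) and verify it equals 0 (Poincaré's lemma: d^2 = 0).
d(df) = 0

Step 1: df = sum_i (∂f/∂x_i) dx_i = (-y) dx + (-x - 3*y^2) dy + (0) dz.
Step 2: Apply d again. Using the 1-form formula, the coefficient of dx ∧ dy in d(df) is ∂^2 f/∂x ∂y - ∂^2 f/∂y ∂x = (-1) - (-1) = 0 (equality of mixed partials for smooth f).
Similarly for dx ∧ dz and dy ∧ dz — all coefficients vanish. So d(df) = 0.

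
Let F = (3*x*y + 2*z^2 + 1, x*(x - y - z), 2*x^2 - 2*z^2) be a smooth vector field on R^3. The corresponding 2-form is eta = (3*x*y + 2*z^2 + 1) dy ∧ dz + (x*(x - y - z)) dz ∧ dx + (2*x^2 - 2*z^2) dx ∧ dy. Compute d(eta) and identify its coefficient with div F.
d(eta) = (-x + 3*y - 4*z) dx ∧ dy ∧ dz; div F = -x + 3*y - 4*z

For a 2-form in R^3 of the form above, applying d gives a 3-form with coefficient ∂P/∂x + ∂Q/∂y + ∂R/∂z:
  ∂P/∂x = 3*y
  ∂Q/∂y = -x
  ∂R/∂z = -4*z
Sum = -x + 3*y - 4*z, which is exactly div F.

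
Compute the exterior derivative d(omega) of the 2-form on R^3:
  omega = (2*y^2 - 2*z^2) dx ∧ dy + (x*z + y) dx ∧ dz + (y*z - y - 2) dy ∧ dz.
d(omega) = (-4*z - 1) dx ∧ dy ∧ dz

For a 2-form omega = sum_{i<j} g_{ij} dx_i ∧ dx_j, the exterior derivative is
  d(omega) = sum_{i<j} d(g_{ij}) ∧ dx_i ∧ dx_j = sum_{i<j, k} (∂g_{ij}/∂x_k) dx_k ∧ dx_i ∧ dx_j.
Expand each term, using dx_k ∧ dx_i ∧ dx_j = sgn(permutation) dx_{(a)} ∧ dx_{(b)} ∧ dx_{(c)} with (a < b < c) sorted:
  d(2*y^2 - 2*z^2) includes (∂/∂z)(2*y^2 - 2*z^2) dz = (-4*z) dz, which multiplied by dx ∧ dy gives (-4*z) dx ∧ dy ∧ dz
  d(x*z + y) includes (∂/∂y)(x*z + y) dy = (1) dy, which multiplied by dx ∧ dz gives (-1) dx ∧ dy ∧ dz
Collecting like 3-forms: d(omega) = (-4*z - 1) dx ∧ dy ∧ dz.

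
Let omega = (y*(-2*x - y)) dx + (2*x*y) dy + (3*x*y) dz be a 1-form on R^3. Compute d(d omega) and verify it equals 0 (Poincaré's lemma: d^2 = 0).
d(d omega) = 0

Step 1: d omega = sum_{i<j} (∂f_j/∂x_i - ∂f_i/∂x_j) dx_i ∧ dx_j:
  coeff of dx ∧ dy: 2*x + 4*y
  coeff of dx ∧ dz: 3*y
  coeff of dy ∧ dz: 3*x
Step 2: Apply d again to each 2-form coefficient. The only possible 3-form in R^3 is dx ∧ dy ∧ dz, with coefficient
  ∂(coeff of dy∧dz)/∂x - ∂(coeff of dx∧dz)/∂y + ∂(coeff of dx∧dy)/∂z
  = ∂/∂x (3*x) - ∂/∂y (3*y) + ∂/∂z (2*x + 4*y).
Each of these terms simplifies to sums of mixed partials that cancel in pairs. The result is 0 (by equality of mixed partials for smooth functions — Schwarz / Clairaut).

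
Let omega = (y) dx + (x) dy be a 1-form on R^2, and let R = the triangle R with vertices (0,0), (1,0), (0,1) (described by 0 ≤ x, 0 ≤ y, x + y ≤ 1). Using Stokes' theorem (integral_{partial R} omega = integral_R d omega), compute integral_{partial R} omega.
integral_(partial R) omega = 0

Stokes: integral_partial_R omega = integral_R d omega with d omega = (∂Q/∂x - ∂P/∂y) dx ∧ dy.
  ∂Q/∂x = 1
  ∂P/∂y = 1
  integrand = ∂Q/∂x - ∂P/∂y = 0.
Integrating over R: integral_0^1 integral_0^{1-x} (0) dy dx = 0.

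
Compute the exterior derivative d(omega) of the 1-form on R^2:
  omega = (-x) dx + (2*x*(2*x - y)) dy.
d(omega) = (8*x - 2*y) dx ∧ dy

For a 1-form omega = sum_i f_i dx_i, the exterior derivative is
  d(omega) = sum_{i < j} (∂f_j/∂x_i - ∂f_i/∂x_j) dx_i ∧ dx_j.
  coefficient of dx ∧ dy: ∂f_2/∂x - ∂f_1/∂y = ∂(2*x*(2*x - y))/∂x - ∂(-x)/∂y = 8*x - 2*y
Assembling: d(omega) = (8*x - 2*y) dx ∧ dy.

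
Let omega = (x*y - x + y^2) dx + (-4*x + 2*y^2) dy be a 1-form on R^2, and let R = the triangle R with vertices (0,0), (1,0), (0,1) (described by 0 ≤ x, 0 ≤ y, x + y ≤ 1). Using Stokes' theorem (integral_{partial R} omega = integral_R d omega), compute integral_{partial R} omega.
integral_(partial R) omega = -5/2

Stokes: integral_partial_R omega = integral_R d omega with d omega = (∂Q/∂x - ∂P/∂y) dx ∧ dy.
  ∂Q/∂x = -4
  ∂P/∂y = x + 2*y
  integrand = ∂Q/∂x - ∂P/∂y = -x - 2*y - 4.
Integrating over R: integral_0^1 integral_0^{1-x} (-x - 2*y - 4) dy dx = -5/2.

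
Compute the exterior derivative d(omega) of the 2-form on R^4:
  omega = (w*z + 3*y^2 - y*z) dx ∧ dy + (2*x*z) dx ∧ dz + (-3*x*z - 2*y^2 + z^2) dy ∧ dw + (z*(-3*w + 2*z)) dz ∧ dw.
d(omega) = (w - y) dx ∧ dy ∧ dz + (-2*z) dx ∧ dy ∧ dw + (3*x - 2*z) dy ∧ dz ∧ dw

For a 2-form omega = sum_{i<j} g_{ij} dx_i ∧ dx_j, the exterior derivative is
  d(omega) = sum_{i<j} d(g_{ij}) ∧ dx_i ∧ dx_j = sum_{i<j, k} (∂g_{ij}/∂x_k) dx_k ∧ dx_i ∧ dx_j.
Expand each term, using dx_k ∧ dx_i ∧ dx_j = sgn(permutation) dx_{(a)} ∧ dx_{(b)} ∧ dx_{(c)} with (a < b < c) sorted:
  d(w*z + 3*y^2 - y*z) includes (∂/∂z)(w*z + 3*y^2 - y*z) dz = (w - y) dz, which multiplied by dx ∧ dy gives (w - y) dx ∧ dy ∧ dz
  d(w*z + 3*y^2 - y*z) includes (∂/∂w)(w*z + 3*y^2 - y*z) dw = (z) dw, which multiplied by dx ∧ dy gives (z) dx ∧ dy ∧ dw
  d(-3*x*z - 2*y^2 + z^2) includes (∂/∂x)(-3*x*z - 2*y^2 + z^2) dx = (-3*z) dx, which multiplied by dy ∧ dw gives (-3*z) dx ∧ dy ∧ dw
  d(-3*x*z - 2*y^2 + z^2) includes (∂/∂z)(-3*x*z - 2*y^2 + z^2) dz = (-3*x + 2*z) dz, which multiplied by dy ∧ dw gives (3*x - 2*z) dy ∧ dz ∧ dw
Collecting like 3-forms: d(omega) = (w - y) dx ∧ dy ∧ dz + (-2*z) dx ∧ dy ∧ dw + (3*x - 2*z) dy ∧ dz ∧ dw.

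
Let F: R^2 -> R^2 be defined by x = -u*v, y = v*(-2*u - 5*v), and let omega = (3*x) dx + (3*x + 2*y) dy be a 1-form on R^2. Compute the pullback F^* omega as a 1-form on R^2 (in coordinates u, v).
F^* omega = (v^2*(17*u + 20*v)) du + (v*(17*u^2 + 90*u*v + 100*v^2)) dv

Using F^*(f dg) = (f ∘ F) d(g ∘ F), substitute each coordinate x_i by F_i(u, v) in f_i, and replace dx_i by d F_i = (∂F_i/∂u) du + (∂F_i/∂v) dv.
  For the x component: f_1(F) = -3*u*v; d F_1 = (-v) du + (-u) dv
  For the y component: f_2(F) = v*(-7*u - 10*v); d F_2 = (-2*v) du + (-2*u - 10*v) dv
Combining and collecting du, dv coefficients:
  coeff of du: v^2*(17*u + 20*v)
  coeff of dv: v*(17*u^2 + 90*u*v + 100*v^2)
F^* omega = (v^2*(17*u + 20*v)) du + (v*(17*u^2 + 90*u*v + 100*v^2)) dv.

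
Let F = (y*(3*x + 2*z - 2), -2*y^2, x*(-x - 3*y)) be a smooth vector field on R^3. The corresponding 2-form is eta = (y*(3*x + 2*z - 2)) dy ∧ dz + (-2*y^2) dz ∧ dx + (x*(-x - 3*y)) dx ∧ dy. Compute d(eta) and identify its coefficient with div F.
d(eta) = (-y) dx ∧ dy ∧ dz; div F = -y

For a 2-form in R^3 of the form above, applying d gives a 3-form with coefficient ∂P/∂x + ∂Q/∂y + ∂R/∂z:
  ∂P/∂x = 3*y
  ∂Q/∂y = -4*y
  ∂R/∂z = 0
Sum = -y, which is exactly div F.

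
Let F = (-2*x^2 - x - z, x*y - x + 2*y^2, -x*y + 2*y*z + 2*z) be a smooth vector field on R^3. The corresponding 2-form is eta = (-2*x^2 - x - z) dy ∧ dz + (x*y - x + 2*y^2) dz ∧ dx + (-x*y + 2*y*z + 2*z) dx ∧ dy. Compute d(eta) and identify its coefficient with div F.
d(eta) = (-3*x + 6*y + 1) dx ∧ dy ∧ dz; div F = -3*x + 6*y + 1

For a 2-form in R^3 of the form above, applying d gives a 3-form with coefficient ∂P/∂x + ∂Q/∂y + ∂R/∂z:
  ∂P/∂x = -4*x - 1
  ∂Q/∂y = x + 4*y
  ∂R/∂z = 2*y + 2
Sum = -3*x + 6*y + 1, which is exactly div F.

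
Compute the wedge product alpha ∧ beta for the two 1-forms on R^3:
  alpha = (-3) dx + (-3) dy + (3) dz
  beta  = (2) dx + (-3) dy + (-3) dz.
alpha ∧ beta = (15) dx ∧ dy + (3) dx ∧ dz + (18) dy ∧ dz

Distribute the wedge, using dx_i ∧ dx_j = -dx_j ∧ dx_i and dx_i ∧ dx_i = 0. For each pair (i, j) with i < j, the coefficient of dx_i ∧ dx_j in alpha ∧ beta is (alpha_i * beta_j - alpha_j * beta_i). Collecting: alpha ∧ beta = (15) dx ∧ dy + (3) dx ∧ dz + (18) dy ∧ dz.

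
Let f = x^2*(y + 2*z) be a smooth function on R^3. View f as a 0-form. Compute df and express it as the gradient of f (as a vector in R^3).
df = (2*x*(y + 2*z)) dx + (x^2) dy + (2*x^2) dz; grad f = (2*x*(y + 2*z), x^2, 2*x^2)

For a 0-form f, d f = (∂f/∂x) dx + (∂f/∂y) dy + (∂f/∂z) dz. The components of the vector representation are exactly the entries of grad f in Cartesian coordinates:
  ∂f/∂x = 2*x*(y + 2*z)
  ∂f/∂y = x^2
  ∂f/∂z = 2*x^2.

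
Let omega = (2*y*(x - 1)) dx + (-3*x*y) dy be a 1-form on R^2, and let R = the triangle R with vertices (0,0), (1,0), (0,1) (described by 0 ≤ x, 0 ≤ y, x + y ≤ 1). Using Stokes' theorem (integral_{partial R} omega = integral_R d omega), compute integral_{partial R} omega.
integral_(partial R) omega = 1/6

Stokes: integral_partial_R omega = integral_R d omega with d omega = (∂Q/∂x - ∂P/∂y) dx ∧ dy.
  ∂Q/∂x = -3*y
  ∂P/∂y = 2*x - 2
  integrand = ∂Q/∂x - ∂P/∂y = -2*x - 3*y + 2.
Integrating over R: integral_0^1 integral_0^{1-x} (-2*x - 3*y + 2) dy dx = 1/6.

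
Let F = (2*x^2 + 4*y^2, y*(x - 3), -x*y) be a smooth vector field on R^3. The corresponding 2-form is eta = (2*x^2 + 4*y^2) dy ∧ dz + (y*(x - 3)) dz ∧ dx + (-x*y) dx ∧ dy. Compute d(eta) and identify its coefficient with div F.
d(eta) = (5*x - 3) dx ∧ dy ∧ dz; div F = 5*x - 3

For a 2-form in R^3 of the form above, applying d gives a 3-form with coefficient ∂P/∂x + ∂Q/∂y + ∂R/∂z:
  ∂P/∂x = 4*x
  ∂Q/∂y = x - 3
  ∂R/∂z = 0
Sum = 5*x - 3, which is exactly div F.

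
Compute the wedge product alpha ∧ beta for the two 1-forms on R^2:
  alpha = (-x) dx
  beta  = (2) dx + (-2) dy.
alpha ∧ beta = (2*x) dx ∧ dy

Distribute the wedge, using dx_i ∧ dx_j = -dx_j ∧ dx_i and dx_i ∧ dx_i = 0. For each pair (i, j) with i < j, the coefficient of dx_i ∧ dx_j in alpha ∧ beta is (alpha_i * beta_j - alpha_j * beta_i). Collecting: alpha ∧ beta = (2*x) dx ∧ dy.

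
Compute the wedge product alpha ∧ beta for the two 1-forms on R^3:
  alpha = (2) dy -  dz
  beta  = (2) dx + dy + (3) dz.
alpha ∧ beta = (-4) dx ∧ dy + (7) dy ∧ dz + (2) dx ∧ dz

Distribute the wedge, using dx_i ∧ dx_j = -dx_j ∧ dx_i and dx_i ∧ dx_i = 0. For each pair (i, j) with i < j, the coefficient of dx_i ∧ dx_j in alpha ∧ beta is (alpha_i * beta_j - alpha_j * beta_i). Collecting: alpha ∧ beta = (-4) dx ∧ dy + (7) dy ∧ dz + (2) dx ∧ dz.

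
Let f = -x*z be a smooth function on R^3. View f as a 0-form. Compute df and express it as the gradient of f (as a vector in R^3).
df = (-z) dx + (0) dy + (-x) dz; grad f = (-z, 0, -x)

For a 0-form f, d f = (∂f/∂x) dx + (∂f/∂y) dy + (∂f/∂z) dz. The components of the vector representation are exactly the entries of grad f in Cartesian coordinates:
  ∂f/∂x = -z
  ∂f/∂y = 0
  ∂f/∂z = -x.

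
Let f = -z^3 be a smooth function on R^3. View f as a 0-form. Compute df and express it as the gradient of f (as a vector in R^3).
df = (0) dx + (0) dy + (-3*z^2) dz; grad f = (0, 0, -3*z^2)

For a 0-form f, d f = (∂f/∂x) dx + (∂f/∂y) dy + (∂f/∂z) dz. The components of the vector representation are exactly the entries of grad f in Cartesian coordinates:
  ∂f/∂x = 0
  ∂f/∂y = 0
  ∂f/∂z = -3*z^2.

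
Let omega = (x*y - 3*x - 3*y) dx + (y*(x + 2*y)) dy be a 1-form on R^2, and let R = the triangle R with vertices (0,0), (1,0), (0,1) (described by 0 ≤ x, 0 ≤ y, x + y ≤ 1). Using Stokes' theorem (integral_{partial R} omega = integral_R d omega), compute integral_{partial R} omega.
integral_(partial R) omega = 3/2

Stokes: integral_partial_R omega = integral_R d omega with d omega = (∂Q/∂x - ∂P/∂y) dx ∧ dy.
  ∂Q/∂x = y
  ∂P/∂y = x - 3
  integrand = ∂Q/∂x - ∂P/∂y = -x + y + 3.
Integrating over R: integral_0^1 integral_0^{1-x} (-x + y + 3) dy dx = 3/2.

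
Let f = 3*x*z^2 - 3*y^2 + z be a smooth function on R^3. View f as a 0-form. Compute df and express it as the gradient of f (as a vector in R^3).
df = (3*z^2) dx + (-6*y) dy + (6*x*z + 1) dz; grad f = (3*z^2, -6*y, 6*x*z + 1)

For a 0-form f, d f = (∂f/∂x) dx + (∂f/∂y) dy + (∂f/∂z) dz. The components of the vector representation are exactly the entries of grad f in Cartesian coordinates:
  ∂f/∂x = 3*z^2
  ∂f/∂y = -6*y
  ∂f/∂z = 6*x*z + 1.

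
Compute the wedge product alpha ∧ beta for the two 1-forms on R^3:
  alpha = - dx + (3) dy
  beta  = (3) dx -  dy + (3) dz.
alpha ∧ beta = (-8) dx ∧ dy + (-3) dx ∧ dz + (9) dy ∧ dz

Distribute the wedge, using dx_i ∧ dx_j = -dx_j ∧ dx_i and dx_i ∧ dx_i = 0. For each pair (i, j) with i < j, the coefficient of dx_i ∧ dx_j in alpha ∧ beta is (alpha_i * beta_j - alpha_j * beta_i). Collecting: alpha ∧ beta = (-8) dx ∧ dy + (-3) dx ∧ dz + (9) dy ∧ dz.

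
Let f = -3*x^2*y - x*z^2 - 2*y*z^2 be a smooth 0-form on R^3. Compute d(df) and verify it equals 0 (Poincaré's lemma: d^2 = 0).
d(df) = 0

Step 1: df = sum_i (∂f/∂x_i) dx_i = (-6*x*y - z^2) dx + (-3*x^2 - 2*z^2) dy + (2*z*(-x - 2*y)) dz.
Step 2: Apply d again. Using the 1-form formula, the coefficient of dx ∧ dy in d(df) is ∂^2 f/∂x ∂y - ∂^2 f/∂y ∂x = (-6*x) - (-6*x) = 0 (equality of mixed partials for smooth f).
Similarly for dx ∧ dz and dy ∧ dz — all coefficients vanish. So d(df) = 0.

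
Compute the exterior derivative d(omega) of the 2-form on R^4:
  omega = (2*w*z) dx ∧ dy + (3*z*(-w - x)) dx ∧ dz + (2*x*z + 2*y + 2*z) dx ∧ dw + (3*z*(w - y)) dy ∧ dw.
d(omega) = (2*w) dx ∧ dy ∧ dz + (2*z - 2) dx ∧ dy ∧ dw + (-2*x - 3*z - 2) dx ∧ dz ∧ dw + (-3*w + 3*y) dy ∧ dz ∧ dw

For a 2-form omega = sum_{i<j} g_{ij} dx_i ∧ dx_j, the exterior derivative is
  d(omega) = sum_{i<j} d(g_{ij}) ∧ dx_i ∧ dx_j = sum_{i<j, k} (∂g_{ij}/∂x_k) dx_k ∧ dx_i ∧ dx_j.
Expand each term, using dx_k ∧ dx_i ∧ dx_j = sgn(permutation) dx_{(a)} ∧ dx_{(b)} ∧ dx_{(c)} with (a < b < c) sorted:
  d(2*w*z) includes (∂/∂z)(2*w*z) dz = (2*w) dz, which multiplied by dx ∧ dy gives (2*w) dx ∧ dy ∧ dz
  d(2*w*z) includes (∂/∂w)(2*w*z) dw = (2*z) dw, which multiplied by dx ∧ dy gives (2*z) dx ∧ dy ∧ dw
  d(3*z*(-w - x)) includes (∂/∂w)(3*z*(-w - x)) dw = (-3*z) dw, which multiplied by dx ∧ dz gives (-3*z) dx ∧ dz ∧ dw
  d(2*x*z + 2*y + 2*z) includes (∂/∂y)(2*x*z + 2*y + 2*z) dy = (2) dy, which multiplied by dx ∧ dw gives (-2) dx ∧ dy ∧ dw
  d(2*x*z + 2*y + 2*z) includes (∂/∂z)(2*x*z + 2*y + 2*z) dz = (2*x + 2) dz, which multiplied by dx ∧ dw gives (-2*x - 2) dx ∧ dz ∧ dw
  d(3*z*(w - y)) includes (∂/∂z)(3*z*(w - y)) dz = (3*w - 3*y) dz, which multiplied by dy ∧ dw gives (-3*w + 3*y) dy ∧ dz ∧ dw
Collecting like 3-forms: d(omega) = (2*w) dx ∧ dy ∧ dz + (2*z - 2) dx ∧ dy ∧ dw + (-2*x - 3*z - 2) dx ∧ dz ∧ dw + (-3*w + 3*y) dy ∧ dz ∧ dw.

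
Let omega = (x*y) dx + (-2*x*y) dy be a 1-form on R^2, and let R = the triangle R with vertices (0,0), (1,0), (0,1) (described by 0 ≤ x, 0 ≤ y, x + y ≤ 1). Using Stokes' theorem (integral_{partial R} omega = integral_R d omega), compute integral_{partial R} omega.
integral_(partial R) omega = -1/2

Stokes: integral_partial_R omega = integral_R d omega with d omega = (∂Q/∂x - ∂P/∂y) dx ∧ dy.
  ∂Q/∂x = -2*y
  ∂P/∂y = x
  integrand = ∂Q/∂x - ∂P/∂y = -x - 2*y.
Integrating over R: integral_0^1 integral_0^{1-x} (-x - 2*y) dy dx = -1/2.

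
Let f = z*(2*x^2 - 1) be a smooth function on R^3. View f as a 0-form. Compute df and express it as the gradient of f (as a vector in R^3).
df = (4*x*z) dx + (0) dy + (2*x^2 - 1) dz; grad f = (4*x*z, 0, 2*x^2 - 1)

For a 0-form f, d f = (∂f/∂x) dx + (∂f/∂y) dy + (∂f/∂z) dz. The components of the vector representation are exactly the entries of grad f in Cartesian coordinates:
  ∂f/∂x = 4*x*z
  ∂f/∂y = 0
  ∂f/∂z = 2*x^2 - 1.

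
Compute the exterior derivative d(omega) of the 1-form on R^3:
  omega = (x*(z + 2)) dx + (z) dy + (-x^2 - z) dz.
d(omega) = (-3*x) dx ∧ dz + (-1) dy ∧ dz

For a 1-form omega = sum_i f_i dx_i, the exterior derivative is
  d(omega) = sum_{i < j} (∂f_j/∂x_i - ∂f_i/∂x_j) dx_i ∧ dx_j.
  coefficient of dx ∧ dz: ∂f_3/∂x - ∂f_1/∂z = ∂(-x^2 - z)/∂x - ∂(x*(z + 2))/∂z = -3*x
  coefficient of dy ∧ dz: ∂f_3/∂y - ∂f_2/∂z = ∂(-x^2 - z)/∂y - ∂(z)/∂z = -1
Assembling: d(omega) = (-3*x) dx ∧ dz + (-1) dy ∧ dz.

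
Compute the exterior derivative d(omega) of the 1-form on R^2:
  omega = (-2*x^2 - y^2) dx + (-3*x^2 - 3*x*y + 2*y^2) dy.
d(omega) = (-6*x - y) dx ∧ dy

For a 1-form omega = sum_i f_i dx_i, the exterior derivative is
  d(omega) = sum_{i < j} (∂f_j/∂x_i - ∂f_i/∂x_j) dx_i ∧ dx_j.
  coefficient of dx ∧ dy: ∂f_2/∂x - ∂f_1/∂y = ∂(-3*x^2 - 3*x*y + 2*y^2)/∂x - ∂(-2*x^2 - y^2)/∂y = -6*x - y
Assembling: d(omega) = (-6*x - y) dx ∧ dy.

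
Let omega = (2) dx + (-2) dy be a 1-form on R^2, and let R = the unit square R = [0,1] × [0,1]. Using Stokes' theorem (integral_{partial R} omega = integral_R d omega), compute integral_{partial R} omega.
integral_(partial R) omega = 0

Stokes: integral_partial_R omega = integral_R d omega with d omega = (∂Q/∂x - ∂P/∂y) dx ∧ dy.
  ∂Q/∂x = 0
  ∂P/∂y = 0
  integrand = ∂Q/∂x - ∂P/∂y = 0.
Integrating over R: integral_0^1 integral_0^1 (0) dx dy = 0.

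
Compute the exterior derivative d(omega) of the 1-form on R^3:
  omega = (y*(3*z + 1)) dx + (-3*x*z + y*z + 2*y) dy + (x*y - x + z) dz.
d(omega) = (-6*z - 1) dx ∧ dy + (-2*y - 1) dx ∧ dz + (4*x - y) dy ∧ dz

For a 1-form omega = sum_i f_i dx_i, the exterior derivative is
  d(omega) = sum_{i < j} (∂f_j/∂x_i - ∂f_i/∂x_j) dx_i ∧ dx_j.
  coefficient of dx ∧ dy: ∂f_2/∂x - ∂f_1/∂y = ∂(-3*x*z + y*z + 2*y)/∂x - ∂(y*(3*z + 1))/∂y = -6*z - 1
  coefficient of dx ∧ dz: ∂f_3/∂x - ∂f_1/∂z = ∂(x*y - x + z)/∂x - ∂(y*(3*z + 1))/∂z = -2*y - 1
  coefficient of dy ∧ dz: ∂f_3/∂y - ∂f_2/∂z = ∂(x*y - x + z)/∂y - ∂(-3*x*z + y*z + 2*y)/∂z = 4*x - y
Assembling: d(omega) = (-6*z - 1) dx ∧ dy + (-2*y - 1) dx ∧ dz + (4*x - y) dy ∧ dz.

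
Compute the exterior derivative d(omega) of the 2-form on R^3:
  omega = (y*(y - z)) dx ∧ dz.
d(omega) = (-2*y + z) dx ∧ dy ∧ dz

For a 2-form omega = sum_{i<j} g_{ij} dx_i ∧ dx_j, the exterior derivative is
  d(omega) = sum_{i<j} d(g_{ij}) ∧ dx_i ∧ dx_j = sum_{i<j, k} (∂g_{ij}/∂x_k) dx_k ∧ dx_i ∧ dx_j.
Expand each term, using dx_k ∧ dx_i ∧ dx_j = sgn(permutation) dx_{(a)} ∧ dx_{(b)} ∧ dx_{(c)} with (a < b < c) sorted:
  d(y*(y - z)) includes (∂/∂y)(y*(y - z)) dy = (2*y - z) dy, which multiplied by dx ∧ dz gives (-2*y + z) dx ∧ dy ∧ dz
Collecting like 3-forms: d(omega) = (-2*y + z) dx ∧ dy ∧ dz.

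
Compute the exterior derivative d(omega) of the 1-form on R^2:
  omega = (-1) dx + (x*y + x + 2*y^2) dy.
d(omega) = (y + 1) dx ∧ dy

For a 1-form omega = sum_i f_i dx_i, the exterior derivative is
  d(omega) = sum_{i < j} (∂f_j/∂x_i - ∂f_i/∂x_j) dx_i ∧ dx_j.
  coefficient of dx ∧ dy: ∂f_2/∂x - ∂f_1/∂y = ∂(x*y + x + 2*y^2)/∂x - ∂(-1)/∂y = y + 1
Assembling: d(omega) = (y + 1) dx ∧ dy.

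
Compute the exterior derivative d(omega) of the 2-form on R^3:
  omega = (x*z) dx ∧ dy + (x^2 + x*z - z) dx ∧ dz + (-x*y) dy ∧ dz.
d(omega) = (x - y) dx ∧ dy ∧ dz

For a 2-form omega = sum_{i<j} g_{ij} dx_i ∧ dx_j, the exterior derivative is
  d(omega) = sum_{i<j} d(g_{ij}) ∧ dx_i ∧ dx_j = sum_{i<j, k} (∂g_{ij}/∂x_k) dx_k ∧ dx_i ∧ dx_j.
Expand each term, using dx_k ∧ dx_i ∧ dx_j = sgn(permutation) dx_{(a)} ∧ dx_{(b)} ∧ dx_{(c)} with (a < b < c) sorted:
  d(x*z) includes (∂/∂z)(x*z) dz = (x) dz, which multiplied by dx ∧ dy gives (x) dx ∧ dy ∧ dz
  d(-x*y) includes (∂/∂x)(-x*y) dx = (-y) dx, which multiplied by dy ∧ dz gives (-y) dx ∧ dy ∧ dz
Collecting like 3-forms: d(omega) = (x - y) dx ∧ dy ∧ dz.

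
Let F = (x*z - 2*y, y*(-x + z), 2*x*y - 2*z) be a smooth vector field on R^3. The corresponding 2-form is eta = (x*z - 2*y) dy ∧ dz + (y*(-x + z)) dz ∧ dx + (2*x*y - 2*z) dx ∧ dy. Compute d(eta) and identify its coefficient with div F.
d(eta) = (-x + 2*z - 2) dx ∧ dy ∧ dz; div F = -x + 2*z - 2

For a 2-form in R^3 of the form above, applying d gives a 3-form with coefficient ∂P/∂x + ∂Q/∂y + ∂R/∂z:
  ∂P/∂x = z
  ∂Q/∂y = -x + z
  ∂R/∂z = -2
Sum = -x + 2*z - 2, which is exactly div F.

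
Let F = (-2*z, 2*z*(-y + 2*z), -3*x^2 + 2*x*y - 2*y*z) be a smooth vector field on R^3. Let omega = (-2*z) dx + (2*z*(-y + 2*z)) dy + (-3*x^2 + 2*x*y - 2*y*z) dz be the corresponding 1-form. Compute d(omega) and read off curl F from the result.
d(omega) = (2*x + 2*y - 10*z) dy ∧ dz + (6*x - 2*y - 2) dz ∧ dx + (0) dx ∧ dy; curl F = (2*x + 2*y - 10*z, 6*x - 2*y - 2, 0)

d omega = sum_{i<j} (∂f_j/∂x_i - ∂f_i/∂x_j) dx_i ∧ dx_j. Under the identification (dy ∧ dz, dz ∧ dx, dx ∧ dy) ↔ (e_x, e_y, e_z), the coefficients are exactly the components of curl F. Compute:
  ∂R/∂y - ∂Q/∂z = (2*x - 2*z) - (-2*y + 8*z) = 2*x + 2*y - 10*z
  ∂P/∂z - ∂R/∂x = (-2) - (-6*x + 2*y) = 6*x - 2*y - 2
  ∂Q/∂x - ∂P/∂y = (0) - (0) = 0.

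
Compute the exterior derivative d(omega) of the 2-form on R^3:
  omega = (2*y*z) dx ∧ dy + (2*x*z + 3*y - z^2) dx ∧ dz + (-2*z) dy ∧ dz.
d(omega) = (2*y - 3) dx ∧ dy ∧ dz

For a 2-form omega = sum_{i<j} g_{ij} dx_i ∧ dx_j, the exterior derivative is
  d(omega) = sum_{i<j} d(g_{ij}) ∧ dx_i ∧ dx_j = sum_{i<j, k} (∂g_{ij}/∂x_k) dx_k ∧ dx_i ∧ dx_j.
Expand each term, using dx_k ∧ dx_i ∧ dx_j = sgn(permutation) dx_{(a)} ∧ dx_{(b)} ∧ dx_{(c)} with (a < b < c) sorted:
  d(2*y*z) includes (∂/∂z)(2*y*z) dz = (2*y) dz, which multiplied by dx ∧ dy gives (2*y) dx ∧ dy ∧ dz
  d(2*x*z + 3*y - z^2) includes (∂/∂y)(2*x*z + 3*y - z^2) dy = (3) dy, which multiplied by dx ∧ dz gives (-3) dx ∧ dy ∧ dz
Collecting like 3-forms: d(omega) = (2*y - 3) dx ∧ dy ∧ dz.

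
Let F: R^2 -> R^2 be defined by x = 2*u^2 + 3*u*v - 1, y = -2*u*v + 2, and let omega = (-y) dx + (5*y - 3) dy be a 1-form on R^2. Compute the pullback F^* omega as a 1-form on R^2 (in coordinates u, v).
F^* omega = (8*u^2*v + 26*u*v^2 - 8*u - 20*v) du + (2*u*(13*u*v - 10)) dv

Using F^*(f dg) = (f ∘ F) d(g ∘ F), substitute each coordinate x_i by F_i(u, v) in f_i, and replace dx_i by d F_i = (∂F_i/∂u) du + (∂F_i/∂v) dv.
  For the x component: f_1(F) = 2*u*v - 2; d F_1 = (4*u + 3*v) du + (3*u) dv
  For the y component: f_2(F) = -10*u*v + 7; d F_2 = (-2*v) du + (-2*u) dv
Combining and collecting du, dv coefficients:
  coeff of du: 8*u^2*v + 26*u*v^2 - 8*u - 20*v
  coeff of dv: 2*u*(13*u*v - 10)
F^* omega = (8*u^2*v + 26*u*v^2 - 8*u - 20*v) du + (2*u*(13*u*v - 10)) dv.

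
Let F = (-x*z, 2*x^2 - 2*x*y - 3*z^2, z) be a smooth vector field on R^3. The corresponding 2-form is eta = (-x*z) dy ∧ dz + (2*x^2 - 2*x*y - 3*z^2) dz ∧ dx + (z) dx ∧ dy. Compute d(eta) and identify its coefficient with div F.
d(eta) = (-2*x - z + 1) dx ∧ dy ∧ dz; div F = -2*x - z + 1

For a 2-form in R^3 of the form above, applying d gives a 3-form with coefficient ∂P/∂x + ∂Q/∂y + ∂R/∂z:
  ∂P/∂x = -z
  ∂Q/∂y = -2*x
  ∂R/∂z = 1
Sum = -2*x - z + 1, which is exactly div F.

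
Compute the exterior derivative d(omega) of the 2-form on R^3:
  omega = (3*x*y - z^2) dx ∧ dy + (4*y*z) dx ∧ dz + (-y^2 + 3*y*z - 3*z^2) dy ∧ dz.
d(omega) = (-6*z) dx ∧ dy ∧ dz

For a 2-form omega = sum_{i<j} g_{ij} dx_i ∧ dx_j, the exterior derivative is
  d(omega) = sum_{i<j} d(g_{ij}) ∧ dx_i ∧ dx_j = sum_{i<j, k} (∂g_{ij}/∂x_k) dx_k ∧ dx_i ∧ dx_j.
Expand each term, using dx_k ∧ dx_i ∧ dx_j = sgn(permutation) dx_{(a)} ∧ dx_{(b)} ∧ dx_{(c)} with (a < b < c) sorted:
  d(3*x*y - z^2) includes (∂/∂z)(3*x*y - z^2) dz = (-2*z) dz, which multiplied by dx ∧ dy gives (-2*z) dx ∧ dy ∧ dz
  d(4*y*z) includes (∂/∂y)(4*y*z) dy = (4*z) dy, which multiplied by dx ∧ dz gives (-4*z) dx ∧ dy ∧ dz
Collecting like 3-forms: d(omega) = (-6*z) dx ∧ dy ∧ dz.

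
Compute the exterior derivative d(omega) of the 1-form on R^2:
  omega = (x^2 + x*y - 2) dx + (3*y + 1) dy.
d(omega) = (-x) dx ∧ dy

For a 1-form omega = sum_i f_i dx_i, the exterior derivative is
  d(omega) = sum_{i < j} (∂f_j/∂x_i - ∂f_i/∂x_j) dx_i ∧ dx_j.
  coefficient of dx ∧ dy: ∂f_2/∂x - ∂f_1/∂y = ∂(3*y + 1)/∂x - ∂(x^2 + x*y - 2)/∂y = -x
Assembling: d(omega) = (-x) dx ∧ dy.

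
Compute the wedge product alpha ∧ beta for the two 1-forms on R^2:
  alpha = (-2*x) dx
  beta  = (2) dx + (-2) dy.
alpha ∧ beta = (4*x) dx ∧ dy

Distribute the wedge, using dx_i ∧ dx_j = -dx_j ∧ dx_i and dx_i ∧ dx_i = 0. For each pair (i, j) with i < j, the coefficient of dx_i ∧ dx_j in alpha ∧ beta is (alpha_i * beta_j - alpha_j * beta_i). Collecting: alpha ∧ beta = (4*x) dx ∧ dy.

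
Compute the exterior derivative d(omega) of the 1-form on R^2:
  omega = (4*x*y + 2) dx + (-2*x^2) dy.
d(omega) = (-8*x) dx ∧ dy

For a 1-form omega = sum_i f_i dx_i, the exterior derivative is
  d(omega) = sum_{i < j} (∂f_j/∂x_i - ∂f_i/∂x_j) dx_i ∧ dx_j.
  coefficient of dx ∧ dy: ∂f_2/∂x - ∂f_1/∂y = ∂(-2*x^2)/∂x - ∂(4*x*y + 2)/∂y = -8*x
Assembling: d(omega) = (-8*x) dx ∧ dy.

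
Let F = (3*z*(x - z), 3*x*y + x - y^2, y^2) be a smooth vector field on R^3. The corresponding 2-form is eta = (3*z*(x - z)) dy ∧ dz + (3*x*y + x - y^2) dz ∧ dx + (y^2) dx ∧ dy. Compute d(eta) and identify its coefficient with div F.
d(eta) = (3*x - 2*y + 3*z) dx ∧ dy ∧ dz; div F = 3*x - 2*y + 3*z

For a 2-form in R^3 of the form above, applying d gives a 3-form with coefficient ∂P/∂x + ∂Q/∂y + ∂R/∂z:
  ∂P/∂x = 3*z
  ∂Q/∂y = 3*x - 2*y
  ∂R/∂z = 0
Sum = 3*x - 2*y + 3*z, which is exactly div F.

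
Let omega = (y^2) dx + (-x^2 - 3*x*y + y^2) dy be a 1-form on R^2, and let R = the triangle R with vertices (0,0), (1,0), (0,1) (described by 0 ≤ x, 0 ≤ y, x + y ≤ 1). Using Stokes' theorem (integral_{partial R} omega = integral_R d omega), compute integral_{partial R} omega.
integral_(partial R) omega = -7/6

Stokes: integral_partial_R omega = integral_R d omega with d omega = (∂Q/∂x - ∂P/∂y) dx ∧ dy.
  ∂Q/∂x = -2*x - 3*y
  ∂P/∂y = 2*y
  integrand = ∂Q/∂x - ∂P/∂y = -2*x - 5*y.
Integrating over R: integral_0^1 integral_0^{1-x} (-2*x - 5*y) dy dx = -7/6.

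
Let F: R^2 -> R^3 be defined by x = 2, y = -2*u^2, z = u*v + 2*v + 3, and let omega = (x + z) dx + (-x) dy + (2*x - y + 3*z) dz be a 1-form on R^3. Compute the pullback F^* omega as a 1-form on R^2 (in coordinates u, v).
F^* omega = (2*u^2*v + 3*u*v^2 + 8*u + 6*v^2 + 13*v) du + (2*u^3 + 3*u^2*v + 4*u^2 + 12*u*v + 13*u + 12*v + 26) dv

Using F^*(f dg) = (f ∘ F) d(g ∘ F), substitute each coordinate x_i by F_i(u, v) in f_i, and replace dx_i by d F_i = (∂F_i/∂u) du + (∂F_i/∂v) dv.
  For the x component: f_1(F) = u*v + 2*v + 5; d F_1 = (0) du + (0) dv
  For the y component: f_2(F) = -2; d F_2 = (-4*u) du + (0) dv
  For the z component: f_3(F) = 2*u^2 + 3*u*v + 6*v + 13; d F_3 = (v) du + (u + 2) dv
Combining and collecting du, dv coefficients:
  coeff of du: 2*u^2*v + 3*u*v^2 + 8*u + 6*v^2 + 13*v
  coeff of dv: 2*u^3 + 3*u^2*v + 4*u^2 + 12*u*v + 13*u + 12*v + 26
F^* omega = (2*u^2*v + 3*u*v^2 + 8*u + 6*v^2 + 13*v) du + (2*u^3 + 3*u^2*v + 4*u^2 + 12*u*v + 13*u + 12*v + 26) dv.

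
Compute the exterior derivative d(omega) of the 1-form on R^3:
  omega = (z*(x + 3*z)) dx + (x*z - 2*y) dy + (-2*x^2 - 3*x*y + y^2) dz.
d(omega) = (z) dx ∧ dy + (-5*x - 3*y - 6*z) dx ∧ dz + (-4*x + 2*y) dy ∧ dz

For a 1-form omega = sum_i f_i dx_i, the exterior derivative is
  d(omega) = sum_{i < j} (∂f_j/∂x_i - ∂f_i/∂x_j) dx_i ∧ dx_j.
  coefficient of dx ∧ dy: ∂f_2/∂x - ∂f_1/∂y = ∂(x*z - 2*y)/∂x - ∂(z*(x + 3*z))/∂y = z
  coefficient of dx ∧ dz: ∂f_3/∂x - ∂f_1/∂z = ∂(-2*x^2 - 3*x*y + y^2)/∂x - ∂(z*(x + 3*z))/∂z = -5*x - 3*y - 6*z
  coefficient of dy ∧ dz: ∂f_3/∂y - ∂f_2/∂z = ∂(-2*x^2 - 3*x*y + y^2)/∂y - ∂(x*z - 2*y)/∂z = -4*x + 2*y
Assembling: d(omega) = (z) dx ∧ dy + (-5*x - 3*y - 6*z) dx ∧ dz + (-4*x + 2*y) dy ∧ dz.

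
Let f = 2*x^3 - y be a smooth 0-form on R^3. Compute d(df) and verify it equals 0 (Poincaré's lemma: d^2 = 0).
d(df) = 0

Step 1: df = sum_i (∂f/∂x_i) dx_i = (6*x^2) dx + (-1) dy + (0) dz.
Step 2: Apply d again. Using the 1-form formula, the coefficient of dx ∧ dy in d(df) is ∂^2 f/∂x ∂y - ∂^2 f/∂y ∂x = (0) - (0) = 0 (equality of mixed partials for smooth f).
Similarly for dx ∧ dz and dy ∧ dz — all coefficients vanish. So d(df) = 0.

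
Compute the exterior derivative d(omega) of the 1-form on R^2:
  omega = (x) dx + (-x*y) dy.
d(omega) = (-y) dx ∧ dy

For a 1-form omega = sum_i f_i dx_i, the exterior derivative is
  d(omega) = sum_{i < j} (∂f_j/∂x_i - ∂f_i/∂x_j) dx_i ∧ dx_j.
  coefficient of dx ∧ dy: ∂f_2/∂x - ∂f_1/∂y = ∂(-x*y)/∂x - ∂(x)/∂y = -y
Assembling: d(omega) = (-y) dx ∧ dy.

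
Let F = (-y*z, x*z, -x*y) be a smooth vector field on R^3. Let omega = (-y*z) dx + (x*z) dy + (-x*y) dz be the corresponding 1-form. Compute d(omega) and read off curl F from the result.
d(omega) = (-2*x) dy ∧ dz + (0) dz ∧ dx + (2*z) dx ∧ dy; curl F = (-2*x, 0, 2*z)

d omega = sum_{i<j} (∂f_j/∂x_i - ∂f_i/∂x_j) dx_i ∧ dx_j. Under the identification (dy ∧ dz, dz ∧ dx, dx ∧ dy) ↔ (e_x, e_y, e_z), the coefficients are exactly the components of curl F. Compute:
  ∂R/∂y - ∂Q/∂z = (-x) - (x) = -2*x
  ∂P/∂z - ∂R/∂x = (-y) - (-y) = 0
  ∂Q/∂x - ∂P/∂y = (z) - (-z) = 2*z.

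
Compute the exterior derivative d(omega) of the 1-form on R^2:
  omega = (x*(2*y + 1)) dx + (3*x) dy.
d(omega) = (3 - 2*x) dx ∧ dy

For a 1-form omega = sum_i f_i dx_i, the exterior derivative is
  d(omega) = sum_{i < j} (∂f_j/∂x_i - ∂f_i/∂x_j) dx_i ∧ dx_j.
  coefficient of dx ∧ dy: ∂f_2/∂x - ∂f_1/∂y = ∂(3*x)/∂x - ∂(x*(2*y + 1))/∂y = 3 - 2*x
Assembling: d(omega) = (3 - 2*x) dx ∧ dy.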